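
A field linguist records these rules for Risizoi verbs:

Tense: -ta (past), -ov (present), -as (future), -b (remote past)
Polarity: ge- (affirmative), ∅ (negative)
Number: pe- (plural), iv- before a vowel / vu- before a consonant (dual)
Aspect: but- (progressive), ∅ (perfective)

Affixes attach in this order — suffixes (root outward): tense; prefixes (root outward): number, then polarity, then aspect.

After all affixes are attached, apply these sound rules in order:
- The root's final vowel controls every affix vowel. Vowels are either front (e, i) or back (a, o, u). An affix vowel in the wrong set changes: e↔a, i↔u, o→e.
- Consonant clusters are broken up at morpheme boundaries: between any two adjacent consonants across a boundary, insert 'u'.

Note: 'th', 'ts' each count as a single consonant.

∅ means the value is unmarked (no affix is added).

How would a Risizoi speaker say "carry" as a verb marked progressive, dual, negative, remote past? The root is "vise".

Attach tense remote past -b → viseb.
Attach number dual vu- (before consonant 'v') → vuviseb.
polarity = negative: zero marking, form stays vuviseb.
Attach aspect progressive but- → butvuviseb.
Apply vowel harmony: butvuviseb → bitviviseb.
Apply epenthesis: bitviviseb → bituviviseb.

bituviviseb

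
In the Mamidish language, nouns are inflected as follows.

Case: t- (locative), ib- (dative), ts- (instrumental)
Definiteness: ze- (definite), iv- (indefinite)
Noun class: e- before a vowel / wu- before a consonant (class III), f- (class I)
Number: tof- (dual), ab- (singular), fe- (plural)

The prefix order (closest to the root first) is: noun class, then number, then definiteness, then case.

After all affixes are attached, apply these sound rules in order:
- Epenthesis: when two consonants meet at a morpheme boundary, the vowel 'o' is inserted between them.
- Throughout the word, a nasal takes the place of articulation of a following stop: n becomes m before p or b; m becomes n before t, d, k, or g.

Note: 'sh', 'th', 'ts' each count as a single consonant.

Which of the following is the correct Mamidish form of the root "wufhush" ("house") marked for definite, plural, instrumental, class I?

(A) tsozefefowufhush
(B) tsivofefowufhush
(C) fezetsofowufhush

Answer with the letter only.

Attach noun class class I f- → fwufhush.
Attach number plural fe- → fefwufhush.
Attach definiteness definite ze- → zefefwufhush.
Attach case instrumental ts- → tszefefwufhush.
Apply epenthesis: tszefefwufhush → tsozefefowufhush.
Nasal assimilation: no change.
So the correct form is tsozefefowufhush, option (A).
(C) fezetsofowufhush is wrong: it has the affixes in the wrong order.
(B) tsivofefowufhush is wrong: it uses indefinite instead of definite for definiteness.

A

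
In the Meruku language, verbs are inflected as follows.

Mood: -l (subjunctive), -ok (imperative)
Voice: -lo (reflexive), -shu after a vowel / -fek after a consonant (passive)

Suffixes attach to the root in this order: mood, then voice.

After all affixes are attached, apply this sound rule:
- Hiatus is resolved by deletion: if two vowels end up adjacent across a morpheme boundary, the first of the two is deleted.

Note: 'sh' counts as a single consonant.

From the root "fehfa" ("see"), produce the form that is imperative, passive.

fehfokfek

Attach mood imperative -ok → fehfaok.
Attach voice passive -fek (after consonant 'k') → fehfaokfek.
Apply vowel deletion: fehfaokfek → fehfokfek.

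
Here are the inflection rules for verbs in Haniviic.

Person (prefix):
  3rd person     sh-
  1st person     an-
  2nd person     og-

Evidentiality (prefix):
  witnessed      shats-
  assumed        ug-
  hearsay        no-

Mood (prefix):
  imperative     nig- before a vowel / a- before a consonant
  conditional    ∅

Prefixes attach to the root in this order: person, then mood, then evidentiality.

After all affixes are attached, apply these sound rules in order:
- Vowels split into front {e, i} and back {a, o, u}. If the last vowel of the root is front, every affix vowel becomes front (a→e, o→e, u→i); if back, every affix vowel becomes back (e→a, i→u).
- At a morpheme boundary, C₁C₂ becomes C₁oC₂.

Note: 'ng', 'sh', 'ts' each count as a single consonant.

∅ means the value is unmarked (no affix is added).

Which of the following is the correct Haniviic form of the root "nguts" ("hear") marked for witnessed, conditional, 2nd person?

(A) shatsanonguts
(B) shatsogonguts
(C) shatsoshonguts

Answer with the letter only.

B

Attach person 2nd person og- → ognguts.
mood = conditional: zero marking, form stays ognguts.
Attach evidentiality witnessed shats- → shatsognguts.
Vowel harmony: no change.
Apply epenthesis: shatsognguts → shatsogonguts.
So the correct form is shatsogonguts, option (B).
(A) shatsanonguts is wrong: it uses 1st person instead of 2nd person for person.
(C) shatsoshonguts is wrong: it uses 3rd person instead of 2nd person for person.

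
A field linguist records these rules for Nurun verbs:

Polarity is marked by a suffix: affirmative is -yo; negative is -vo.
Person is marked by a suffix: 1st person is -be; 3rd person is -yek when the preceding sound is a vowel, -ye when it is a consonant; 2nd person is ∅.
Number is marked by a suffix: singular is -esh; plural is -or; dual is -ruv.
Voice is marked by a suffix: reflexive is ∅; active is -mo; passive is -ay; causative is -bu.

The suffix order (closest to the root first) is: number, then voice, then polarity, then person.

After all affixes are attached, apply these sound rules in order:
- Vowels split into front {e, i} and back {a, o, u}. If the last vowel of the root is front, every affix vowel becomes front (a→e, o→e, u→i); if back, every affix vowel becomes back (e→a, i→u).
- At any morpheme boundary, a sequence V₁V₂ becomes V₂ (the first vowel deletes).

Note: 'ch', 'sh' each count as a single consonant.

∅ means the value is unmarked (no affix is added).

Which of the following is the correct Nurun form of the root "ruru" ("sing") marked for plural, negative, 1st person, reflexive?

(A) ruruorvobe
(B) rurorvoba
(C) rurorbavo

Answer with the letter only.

Attach number plural -or → ruruor.
voice = reflexive: zero marking, form stays ruruor.
Attach polarity negative -vo → ruruorvo.
Attach person 1st person -be → ruruorvobe.
Apply vowel harmony: ruruorvobe → ruruorvoba.
Apply vowel deletion: ruruorvoba → rurorvoba.
So the correct form is rurorvoba, option (B).
(A) ruruorvobe is wrong: it fails to apply the sound rule(s).
(C) rurorbavo is wrong: it has the affixes in the wrong order.

B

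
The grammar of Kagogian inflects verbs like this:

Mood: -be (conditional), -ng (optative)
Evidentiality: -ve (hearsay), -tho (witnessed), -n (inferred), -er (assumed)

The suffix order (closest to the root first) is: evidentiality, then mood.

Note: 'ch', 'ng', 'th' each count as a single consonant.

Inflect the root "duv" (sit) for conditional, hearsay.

Attach evidentiality hearsay -ve → duvve.
Attach mood conditional -be → duvvebe.

duvvebe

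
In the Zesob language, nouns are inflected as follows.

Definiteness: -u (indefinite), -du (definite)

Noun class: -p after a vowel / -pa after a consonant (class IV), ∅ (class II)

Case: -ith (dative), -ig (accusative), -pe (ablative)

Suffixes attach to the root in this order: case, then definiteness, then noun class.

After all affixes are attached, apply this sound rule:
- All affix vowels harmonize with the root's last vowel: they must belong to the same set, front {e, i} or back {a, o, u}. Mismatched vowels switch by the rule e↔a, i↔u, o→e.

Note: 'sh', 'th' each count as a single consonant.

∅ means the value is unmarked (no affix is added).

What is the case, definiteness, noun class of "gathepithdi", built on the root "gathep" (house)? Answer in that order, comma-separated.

Segment: gathep-ith-du.
case: -ith → dative.
definiteness: -du → definite.
noun class: ∅ → class II.

dative, definite, class II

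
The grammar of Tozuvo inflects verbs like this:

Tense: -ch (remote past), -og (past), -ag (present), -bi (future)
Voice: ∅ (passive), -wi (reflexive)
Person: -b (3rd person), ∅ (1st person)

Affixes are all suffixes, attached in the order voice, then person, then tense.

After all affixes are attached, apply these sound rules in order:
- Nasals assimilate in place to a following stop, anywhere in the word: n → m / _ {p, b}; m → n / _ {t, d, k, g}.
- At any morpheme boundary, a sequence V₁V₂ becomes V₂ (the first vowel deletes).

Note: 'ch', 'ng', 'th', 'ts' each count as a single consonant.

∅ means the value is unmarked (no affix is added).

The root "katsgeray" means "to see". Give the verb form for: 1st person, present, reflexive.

Attach voice reflexive -wi → katsgeraywi.
person = 1st person: zero marking, form stays katsgeraywi.
Attach tense present -ag → katsgeraywiag.
Nasal assimilation: no change.
Apply vowel deletion: katsgeraywiag → katsgeraywag.

katsgeraywag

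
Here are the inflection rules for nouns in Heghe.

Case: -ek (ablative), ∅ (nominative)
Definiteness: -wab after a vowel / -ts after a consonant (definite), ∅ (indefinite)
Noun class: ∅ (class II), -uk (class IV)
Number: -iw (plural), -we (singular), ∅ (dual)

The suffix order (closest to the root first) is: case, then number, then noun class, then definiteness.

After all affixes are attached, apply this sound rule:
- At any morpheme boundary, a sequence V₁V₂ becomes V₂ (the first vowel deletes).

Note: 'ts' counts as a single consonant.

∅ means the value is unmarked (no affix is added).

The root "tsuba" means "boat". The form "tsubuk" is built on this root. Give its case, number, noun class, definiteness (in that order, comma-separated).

Segment: tsuba-uk.
case: ∅ → nominative.
number: ∅ → dual.
noun class: -uk → class IV.
definiteness: ∅ → indefinite.

nominative, dual, class IV, indefinite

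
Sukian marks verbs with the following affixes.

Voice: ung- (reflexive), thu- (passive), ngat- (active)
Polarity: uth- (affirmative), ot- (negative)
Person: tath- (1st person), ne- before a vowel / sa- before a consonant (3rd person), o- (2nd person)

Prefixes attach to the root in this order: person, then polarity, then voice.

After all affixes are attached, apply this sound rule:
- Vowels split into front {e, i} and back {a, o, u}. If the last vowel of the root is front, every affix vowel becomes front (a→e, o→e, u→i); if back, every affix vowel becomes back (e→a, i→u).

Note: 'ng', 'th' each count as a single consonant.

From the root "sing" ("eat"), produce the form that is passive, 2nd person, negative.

Attach person 2nd person o- → osing.
Attach polarity negative ot- → otosing.
Attach voice passive thu- → thuotosing.
Apply vowel harmony: thuotosing → thietesing.

thietesing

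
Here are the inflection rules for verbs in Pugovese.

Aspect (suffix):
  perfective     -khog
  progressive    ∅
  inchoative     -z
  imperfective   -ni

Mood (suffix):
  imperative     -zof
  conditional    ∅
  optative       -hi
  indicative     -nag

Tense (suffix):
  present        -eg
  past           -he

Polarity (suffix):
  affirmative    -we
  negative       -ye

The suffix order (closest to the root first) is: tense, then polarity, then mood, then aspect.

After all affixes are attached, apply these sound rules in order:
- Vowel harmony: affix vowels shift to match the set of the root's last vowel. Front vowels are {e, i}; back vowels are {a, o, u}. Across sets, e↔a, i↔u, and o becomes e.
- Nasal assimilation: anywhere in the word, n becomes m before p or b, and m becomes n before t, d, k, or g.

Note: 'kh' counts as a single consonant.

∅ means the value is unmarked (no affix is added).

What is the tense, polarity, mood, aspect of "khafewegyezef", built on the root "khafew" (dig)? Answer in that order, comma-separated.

present, negative, imperative, progressive

Segment: khafew-eg-ye-zof.
tense: -eg → present.
polarity: -ye → negative.
mood: -zof → imperative.
aspect: ∅ → progressive.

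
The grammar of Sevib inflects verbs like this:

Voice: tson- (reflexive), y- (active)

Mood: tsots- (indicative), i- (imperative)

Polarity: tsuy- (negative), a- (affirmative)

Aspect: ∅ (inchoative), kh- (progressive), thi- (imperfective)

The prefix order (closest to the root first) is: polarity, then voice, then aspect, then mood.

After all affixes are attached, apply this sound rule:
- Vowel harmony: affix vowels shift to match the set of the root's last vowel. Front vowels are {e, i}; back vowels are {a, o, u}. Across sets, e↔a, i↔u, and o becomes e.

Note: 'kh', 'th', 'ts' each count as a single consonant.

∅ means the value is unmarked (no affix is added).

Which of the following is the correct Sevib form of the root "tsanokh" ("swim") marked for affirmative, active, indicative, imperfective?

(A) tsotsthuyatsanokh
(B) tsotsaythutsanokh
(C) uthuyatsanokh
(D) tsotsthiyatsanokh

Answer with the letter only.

Attach polarity affirmative a- → atsanokh.
Attach voice active y- → yatsanokh.
Attach aspect imperfective thi- → thiyatsanokh.
Attach mood indicative tsots- → tsotsthiyatsanokh.
Apply vowel harmony: tsotsthiyatsanokh → tsotsthuyatsanokh.
So the correct form is tsotsthuyatsanokh, option (A).
(B) tsotsaythutsanokh is wrong: it has the affixes in the wrong order.
(D) tsotsthiyatsanokh is wrong: it fails to apply the sound rule(s).
(C) uthuyatsanokh is wrong: it uses imperative instead of indicative for mood.

A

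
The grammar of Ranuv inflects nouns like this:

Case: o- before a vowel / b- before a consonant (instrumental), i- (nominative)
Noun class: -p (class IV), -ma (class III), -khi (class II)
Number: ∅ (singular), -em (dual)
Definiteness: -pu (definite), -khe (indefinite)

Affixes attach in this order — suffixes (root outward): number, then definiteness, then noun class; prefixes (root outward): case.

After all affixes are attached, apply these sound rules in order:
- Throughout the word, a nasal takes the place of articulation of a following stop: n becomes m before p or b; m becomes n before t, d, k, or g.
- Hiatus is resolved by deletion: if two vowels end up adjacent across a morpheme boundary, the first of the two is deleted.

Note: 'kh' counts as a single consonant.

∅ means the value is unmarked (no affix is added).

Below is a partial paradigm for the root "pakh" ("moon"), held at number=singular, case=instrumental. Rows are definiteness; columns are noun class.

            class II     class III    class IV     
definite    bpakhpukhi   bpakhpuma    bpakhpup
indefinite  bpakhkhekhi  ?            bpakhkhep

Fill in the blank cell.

bpakhkhema

number = singular: zero marking, form stays pakh.
Attach definiteness indefinite -khe → pakhkhe.
Attach noun class class III -ma → pakhkhema.
Attach case instrumental b- (before consonant 'p') → bpakhkhema.
Nasal assimilation: no change.
Vowel deletion: no change.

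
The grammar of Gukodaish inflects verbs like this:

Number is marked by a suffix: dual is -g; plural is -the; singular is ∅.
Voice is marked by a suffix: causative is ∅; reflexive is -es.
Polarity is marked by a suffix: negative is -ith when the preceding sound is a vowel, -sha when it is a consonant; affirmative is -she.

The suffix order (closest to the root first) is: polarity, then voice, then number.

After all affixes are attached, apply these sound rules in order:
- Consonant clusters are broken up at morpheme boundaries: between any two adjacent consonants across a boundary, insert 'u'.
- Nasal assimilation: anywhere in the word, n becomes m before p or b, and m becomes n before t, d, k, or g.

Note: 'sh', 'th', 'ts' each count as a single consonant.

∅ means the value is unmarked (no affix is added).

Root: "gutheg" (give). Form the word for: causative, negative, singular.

Attach polarity negative -sha (after consonant 'g') → guthegsha.
voice = causative: zero marking, form stays guthegsha.
number = singular: zero marking, form stays guthegsha.
Apply epenthesis: guthegsha → guthegusha.
Nasal assimilation: no change.

guthegusha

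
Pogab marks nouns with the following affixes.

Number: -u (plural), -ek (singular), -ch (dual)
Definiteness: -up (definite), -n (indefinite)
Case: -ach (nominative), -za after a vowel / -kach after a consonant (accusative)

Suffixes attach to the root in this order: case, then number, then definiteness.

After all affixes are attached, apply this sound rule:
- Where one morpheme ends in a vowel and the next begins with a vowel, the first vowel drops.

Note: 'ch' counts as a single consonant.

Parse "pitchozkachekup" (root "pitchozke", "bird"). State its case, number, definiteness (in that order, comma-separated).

Segment: pitchozke-ach-ek-up.
case: -ach → nominative.
number: -ek → singular.
definiteness: -up → definite.

nominative, singular, definite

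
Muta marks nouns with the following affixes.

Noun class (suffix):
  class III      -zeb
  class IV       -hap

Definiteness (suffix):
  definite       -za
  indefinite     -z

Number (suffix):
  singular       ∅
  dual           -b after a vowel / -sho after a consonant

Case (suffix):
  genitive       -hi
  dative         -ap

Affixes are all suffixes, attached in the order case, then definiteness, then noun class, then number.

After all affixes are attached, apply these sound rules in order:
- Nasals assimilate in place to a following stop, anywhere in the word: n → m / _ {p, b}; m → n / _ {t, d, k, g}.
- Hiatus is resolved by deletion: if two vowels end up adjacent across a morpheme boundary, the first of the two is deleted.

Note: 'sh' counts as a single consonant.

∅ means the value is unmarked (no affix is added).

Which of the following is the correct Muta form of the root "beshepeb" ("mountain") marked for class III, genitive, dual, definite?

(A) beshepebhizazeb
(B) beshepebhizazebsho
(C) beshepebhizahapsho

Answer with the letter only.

B

Attach case genitive -hi → beshepebhi.
Attach definiteness definite -za → beshepebhiza.
Attach noun class class III -zeb → beshepebhizazeb.
Attach number dual -sho (after consonant 'b') → beshepebhizazebsho.
Nasal assimilation: no change.
Vowel deletion: no change.
So the correct form is beshepebhizazebsho, option (B).
(A) beshepebhizazeb is wrong: it uses singular instead of dual for number.
(C) beshepebhizahapsho is wrong: it uses class IV instead of class III for noun class.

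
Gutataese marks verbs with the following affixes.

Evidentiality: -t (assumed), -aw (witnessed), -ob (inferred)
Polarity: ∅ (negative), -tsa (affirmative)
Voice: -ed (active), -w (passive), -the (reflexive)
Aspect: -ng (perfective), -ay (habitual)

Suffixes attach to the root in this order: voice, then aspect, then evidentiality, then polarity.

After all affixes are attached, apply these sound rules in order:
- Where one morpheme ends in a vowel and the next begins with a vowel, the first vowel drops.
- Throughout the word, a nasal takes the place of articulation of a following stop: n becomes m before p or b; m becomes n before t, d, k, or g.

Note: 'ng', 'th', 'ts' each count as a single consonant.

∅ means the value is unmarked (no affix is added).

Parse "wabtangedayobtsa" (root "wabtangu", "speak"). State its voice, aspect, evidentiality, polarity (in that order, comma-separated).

active, habitual, inferred, affirmative

Segment: wabtangu-ed-ay-ob-tsa.
voice: -ed → active.
aspect: -ay → habitual.
evidentiality: -ob → inferred.
polarity: -tsa → affirmative.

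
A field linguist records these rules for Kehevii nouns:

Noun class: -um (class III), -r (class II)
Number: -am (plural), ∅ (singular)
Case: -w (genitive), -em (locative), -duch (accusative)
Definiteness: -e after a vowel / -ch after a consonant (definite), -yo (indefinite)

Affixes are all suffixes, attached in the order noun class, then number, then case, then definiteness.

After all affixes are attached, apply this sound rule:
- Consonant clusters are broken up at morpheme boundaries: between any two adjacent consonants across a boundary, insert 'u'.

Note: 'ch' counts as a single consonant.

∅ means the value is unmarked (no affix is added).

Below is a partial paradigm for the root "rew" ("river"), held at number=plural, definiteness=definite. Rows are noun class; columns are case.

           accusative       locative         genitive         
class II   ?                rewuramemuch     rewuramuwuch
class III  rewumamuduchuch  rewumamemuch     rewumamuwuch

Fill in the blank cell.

Attach noun class class II -r → rewr.
Attach number plural -am → rewram.
Attach case accusative -duch → rewramduch.
Attach definiteness definite -ch (after consonant 'ch') → rewramduchch.
Apply epenthesis: rewramduchch → rewuramuduchuch.

rewuramuduchuch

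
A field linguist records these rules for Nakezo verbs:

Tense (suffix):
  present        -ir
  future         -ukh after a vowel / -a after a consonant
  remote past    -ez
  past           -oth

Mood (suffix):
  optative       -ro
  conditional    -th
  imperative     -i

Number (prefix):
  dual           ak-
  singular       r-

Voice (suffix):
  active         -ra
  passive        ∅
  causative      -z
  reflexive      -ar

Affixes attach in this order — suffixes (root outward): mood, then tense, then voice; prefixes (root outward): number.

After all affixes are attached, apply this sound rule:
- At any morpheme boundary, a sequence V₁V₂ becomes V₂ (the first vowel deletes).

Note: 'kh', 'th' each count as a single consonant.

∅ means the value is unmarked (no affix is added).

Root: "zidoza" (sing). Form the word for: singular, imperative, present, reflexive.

Attach number singular r- → rzidoza.
Attach mood imperative -i → rzidozai.
Attach tense present -ir → rzidozaiir.
Attach voice reflexive -ar → rzidozaiirar.
Apply vowel deletion: rzidozaiirar → rzidozirar.

rzidozirar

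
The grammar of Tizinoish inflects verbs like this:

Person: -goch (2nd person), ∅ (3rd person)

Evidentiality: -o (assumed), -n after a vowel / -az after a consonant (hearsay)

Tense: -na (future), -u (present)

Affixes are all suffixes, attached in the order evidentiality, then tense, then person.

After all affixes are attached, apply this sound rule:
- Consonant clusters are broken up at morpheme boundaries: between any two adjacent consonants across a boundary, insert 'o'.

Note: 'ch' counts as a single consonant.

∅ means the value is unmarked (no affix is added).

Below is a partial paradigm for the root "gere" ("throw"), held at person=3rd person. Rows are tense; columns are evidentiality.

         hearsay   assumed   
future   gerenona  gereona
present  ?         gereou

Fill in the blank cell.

gerenu

Attach evidentiality hearsay -n (after vowel 'e') → geren.
Attach tense present -u → gerenu.
person = 3rd person: zero marking, form stays gerenu.
Epenthesis: no change.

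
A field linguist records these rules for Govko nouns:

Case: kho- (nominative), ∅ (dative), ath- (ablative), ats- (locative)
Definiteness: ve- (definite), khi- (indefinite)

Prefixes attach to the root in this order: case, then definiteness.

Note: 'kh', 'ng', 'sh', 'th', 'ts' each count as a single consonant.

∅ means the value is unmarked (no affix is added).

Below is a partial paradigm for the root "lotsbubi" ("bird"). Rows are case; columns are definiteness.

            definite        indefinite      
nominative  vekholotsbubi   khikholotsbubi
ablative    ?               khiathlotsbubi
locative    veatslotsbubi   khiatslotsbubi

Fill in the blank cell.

veathlotsbubi

Attach case ablative ath- → athlotsbubi.
Attach definiteness definite ve- → veathlotsbubi.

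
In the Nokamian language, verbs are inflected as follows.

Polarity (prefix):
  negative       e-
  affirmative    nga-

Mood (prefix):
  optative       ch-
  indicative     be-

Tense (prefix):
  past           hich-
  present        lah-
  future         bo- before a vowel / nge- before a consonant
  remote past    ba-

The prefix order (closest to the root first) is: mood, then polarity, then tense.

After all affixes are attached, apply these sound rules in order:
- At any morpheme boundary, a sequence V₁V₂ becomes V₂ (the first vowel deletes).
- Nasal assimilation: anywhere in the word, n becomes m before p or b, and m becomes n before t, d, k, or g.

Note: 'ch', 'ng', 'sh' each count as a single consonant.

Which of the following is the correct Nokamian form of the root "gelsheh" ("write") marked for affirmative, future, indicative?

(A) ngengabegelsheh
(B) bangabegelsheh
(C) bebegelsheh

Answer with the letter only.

Attach mood indicative be- → begelsheh.
Attach polarity affirmative nga- → ngabegelsheh.
Attach tense future nge- (before consonant 'ng') → ngengabegelsheh.
Vowel deletion: no change.
Nasal assimilation: no change.
So the correct form is ngengabegelsheh, option (A).
(C) bebegelsheh is wrong: it uses negative instead of affirmative for polarity.
(B) bangabegelsheh is wrong: it uses remote past instead of future for tense.

A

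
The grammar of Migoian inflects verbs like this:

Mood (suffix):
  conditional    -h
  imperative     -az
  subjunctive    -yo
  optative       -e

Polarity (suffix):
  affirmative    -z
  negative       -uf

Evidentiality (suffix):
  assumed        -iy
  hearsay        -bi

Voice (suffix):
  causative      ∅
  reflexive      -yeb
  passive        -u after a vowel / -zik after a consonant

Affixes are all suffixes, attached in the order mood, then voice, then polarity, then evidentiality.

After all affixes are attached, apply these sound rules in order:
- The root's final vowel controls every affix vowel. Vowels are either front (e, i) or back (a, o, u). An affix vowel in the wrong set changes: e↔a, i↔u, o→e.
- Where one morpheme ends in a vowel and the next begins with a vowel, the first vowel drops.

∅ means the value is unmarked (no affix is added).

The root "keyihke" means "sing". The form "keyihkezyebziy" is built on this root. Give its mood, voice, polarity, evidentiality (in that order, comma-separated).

imperative, reflexive, affirmative, assumed

Segment: keyihke-az-yeb-z-iy.
mood: -az → imperative.
voice: -yeb → reflexive.
polarity: -z → affirmative.
evidentiality: -iy → assumed.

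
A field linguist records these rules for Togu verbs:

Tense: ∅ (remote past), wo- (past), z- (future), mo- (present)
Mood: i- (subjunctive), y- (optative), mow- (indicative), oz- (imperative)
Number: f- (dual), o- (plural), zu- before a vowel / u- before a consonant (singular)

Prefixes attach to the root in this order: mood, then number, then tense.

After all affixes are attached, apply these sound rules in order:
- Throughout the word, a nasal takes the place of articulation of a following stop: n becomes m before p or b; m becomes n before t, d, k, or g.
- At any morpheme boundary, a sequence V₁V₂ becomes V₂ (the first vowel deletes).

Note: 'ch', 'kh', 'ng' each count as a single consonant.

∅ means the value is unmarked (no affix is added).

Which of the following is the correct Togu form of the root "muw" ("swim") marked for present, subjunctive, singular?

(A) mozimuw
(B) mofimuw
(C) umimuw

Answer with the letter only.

A

Attach mood subjunctive i- → imuw.
Attach number singular zu- (before vowel 'i') → zuimuw.
Attach tense present mo- → mozuimuw.
Nasal assimilation: no change.
Apply vowel deletion: mozuimuw → mozimuw.
So the correct form is mozimuw, option (A).
(C) umimuw is wrong: it has the affixes in the wrong order.
(B) mofimuw is wrong: it uses dual instead of singular for number.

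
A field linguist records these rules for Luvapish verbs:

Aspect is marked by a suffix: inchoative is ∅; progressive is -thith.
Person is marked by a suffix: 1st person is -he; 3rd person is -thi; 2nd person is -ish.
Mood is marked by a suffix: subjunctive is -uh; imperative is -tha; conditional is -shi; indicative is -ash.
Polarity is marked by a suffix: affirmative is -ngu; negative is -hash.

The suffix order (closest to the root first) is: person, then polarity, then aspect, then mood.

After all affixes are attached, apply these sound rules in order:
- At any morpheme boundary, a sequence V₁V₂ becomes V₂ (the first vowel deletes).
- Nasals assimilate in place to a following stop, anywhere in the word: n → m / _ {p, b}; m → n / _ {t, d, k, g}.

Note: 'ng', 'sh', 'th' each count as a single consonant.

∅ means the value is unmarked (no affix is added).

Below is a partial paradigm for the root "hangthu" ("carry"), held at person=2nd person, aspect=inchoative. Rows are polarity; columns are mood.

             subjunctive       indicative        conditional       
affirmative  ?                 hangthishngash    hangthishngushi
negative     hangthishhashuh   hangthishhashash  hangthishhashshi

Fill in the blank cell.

Attach person 2nd person -ish → hangthuish.
Attach polarity affirmative -ngu → hangthuishngu.
aspect = inchoative: zero marking, form stays hangthuishngu.
Attach mood subjunctive -uh → hangthuishnguuh.
Apply vowel deletion: hangthuishnguuh → hangthishnguh.
Nasal assimilation: no change.

hangthishnguh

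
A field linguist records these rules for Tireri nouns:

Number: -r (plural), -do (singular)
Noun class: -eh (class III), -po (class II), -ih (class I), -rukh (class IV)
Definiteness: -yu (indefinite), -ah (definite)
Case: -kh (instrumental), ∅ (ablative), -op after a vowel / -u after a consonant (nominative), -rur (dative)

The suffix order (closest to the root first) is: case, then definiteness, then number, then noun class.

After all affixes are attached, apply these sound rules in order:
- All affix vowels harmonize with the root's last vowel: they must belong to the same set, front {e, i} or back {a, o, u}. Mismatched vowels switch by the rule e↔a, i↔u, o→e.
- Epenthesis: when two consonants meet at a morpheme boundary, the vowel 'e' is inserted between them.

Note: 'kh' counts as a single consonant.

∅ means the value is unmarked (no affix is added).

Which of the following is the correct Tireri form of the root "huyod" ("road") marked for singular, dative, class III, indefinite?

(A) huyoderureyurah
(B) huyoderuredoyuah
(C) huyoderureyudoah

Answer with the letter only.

Attach case dative -rur → huyodrur.
Attach definiteness indefinite -yu → huyodruryu.
Attach number singular -do → huyodruryudo.
Attach noun class class III -eh → huyodruryudoeh.
Apply vowel harmony: huyodruryudoeh → huyodruryudoah.
Apply epenthesis: huyodruryudoah → huyoderureyudoah.
So the correct form is huyoderureyudoah, option (C).
(A) huyoderureyurah is wrong: it uses plural instead of singular for number.
(B) huyoderuredoyuah is wrong: it has the affixes in the wrong order.

C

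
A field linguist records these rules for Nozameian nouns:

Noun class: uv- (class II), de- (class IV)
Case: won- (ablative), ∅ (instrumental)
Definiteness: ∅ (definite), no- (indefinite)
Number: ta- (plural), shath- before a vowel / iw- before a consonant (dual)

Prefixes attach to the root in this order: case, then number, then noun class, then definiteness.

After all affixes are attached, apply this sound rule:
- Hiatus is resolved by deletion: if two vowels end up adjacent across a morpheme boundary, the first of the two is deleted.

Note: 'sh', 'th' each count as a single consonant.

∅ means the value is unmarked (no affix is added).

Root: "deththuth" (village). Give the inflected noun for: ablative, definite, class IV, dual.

diwwondeththuth

Attach case ablative won- → wondeththuth.
Attach number dual iw- (before consonant 'w') → iwwondeththuth.
Attach noun class class IV de- → deiwwondeththuth.
definiteness = definite: zero marking, form stays deiwwondeththuth.
Apply vowel deletion: deiwwondeththuth → diwwondeththuth.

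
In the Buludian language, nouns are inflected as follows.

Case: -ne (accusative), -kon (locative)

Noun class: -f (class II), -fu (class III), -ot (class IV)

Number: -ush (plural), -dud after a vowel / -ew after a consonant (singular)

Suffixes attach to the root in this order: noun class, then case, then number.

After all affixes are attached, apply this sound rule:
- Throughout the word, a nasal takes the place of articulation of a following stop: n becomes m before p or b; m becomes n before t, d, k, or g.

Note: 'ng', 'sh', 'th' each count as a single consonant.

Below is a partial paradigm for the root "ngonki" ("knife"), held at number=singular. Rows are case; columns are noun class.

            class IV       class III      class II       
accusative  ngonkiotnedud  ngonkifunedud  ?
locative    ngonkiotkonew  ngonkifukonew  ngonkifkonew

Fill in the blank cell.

ngonkifnedud

Attach noun class class II -f → ngonkif.
Attach case accusative -ne → ngonkifne.
Attach number singular -dud (after vowel 'e') → ngonkifnedud.
Nasal assimilation: no change.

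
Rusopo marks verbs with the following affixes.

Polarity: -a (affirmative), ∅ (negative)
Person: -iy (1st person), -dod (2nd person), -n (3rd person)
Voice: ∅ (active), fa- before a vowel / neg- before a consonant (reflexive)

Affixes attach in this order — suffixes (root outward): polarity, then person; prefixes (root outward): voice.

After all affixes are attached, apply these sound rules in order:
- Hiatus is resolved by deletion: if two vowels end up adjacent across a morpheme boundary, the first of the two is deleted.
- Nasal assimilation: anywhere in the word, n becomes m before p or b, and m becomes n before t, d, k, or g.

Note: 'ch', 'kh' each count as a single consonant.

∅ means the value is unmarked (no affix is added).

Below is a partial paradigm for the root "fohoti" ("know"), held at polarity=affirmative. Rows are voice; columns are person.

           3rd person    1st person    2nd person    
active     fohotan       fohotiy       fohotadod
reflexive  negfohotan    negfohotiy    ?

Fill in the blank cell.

negfohotadod

Attach voice reflexive neg- (before consonant 'f') → negfohoti.
Attach polarity affirmative -a → negfohotia.
Attach person 2nd person -dod → negfohotiadod.
Apply vowel deletion: negfohotiadod → negfohotadod.
Nasal assimilation: no change.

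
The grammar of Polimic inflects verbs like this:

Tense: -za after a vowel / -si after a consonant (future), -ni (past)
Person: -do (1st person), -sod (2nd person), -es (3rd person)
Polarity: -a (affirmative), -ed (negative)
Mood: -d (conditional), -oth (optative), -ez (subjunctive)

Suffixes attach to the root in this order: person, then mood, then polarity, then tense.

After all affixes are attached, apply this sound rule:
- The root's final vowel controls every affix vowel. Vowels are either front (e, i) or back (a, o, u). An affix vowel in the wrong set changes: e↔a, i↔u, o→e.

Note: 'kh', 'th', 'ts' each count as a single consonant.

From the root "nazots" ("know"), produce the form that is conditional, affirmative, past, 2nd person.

nazotssoddanu

Attach person 2nd person -sod → nazotssod.
Attach mood conditional -d → nazotssodd.
Attach polarity affirmative -a → nazotssodda.
Attach tense past -ni → nazotssoddani.
Apply vowel harmony: nazotssoddani → nazotssoddanu.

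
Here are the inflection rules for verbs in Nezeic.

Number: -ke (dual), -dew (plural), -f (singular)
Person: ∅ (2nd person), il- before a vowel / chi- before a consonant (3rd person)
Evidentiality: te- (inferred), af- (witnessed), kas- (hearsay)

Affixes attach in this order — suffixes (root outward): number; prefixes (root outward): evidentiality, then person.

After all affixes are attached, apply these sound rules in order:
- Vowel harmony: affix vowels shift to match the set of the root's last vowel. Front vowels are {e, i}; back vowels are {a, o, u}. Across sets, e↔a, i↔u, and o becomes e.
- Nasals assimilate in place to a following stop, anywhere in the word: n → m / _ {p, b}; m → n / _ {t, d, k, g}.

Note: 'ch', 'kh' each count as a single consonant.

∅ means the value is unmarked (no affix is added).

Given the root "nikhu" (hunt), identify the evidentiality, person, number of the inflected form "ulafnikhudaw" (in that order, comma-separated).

witnessed, 3rd person, plural

Segment: il-af-nikhu-dew.
evidentiality: af- → witnessed.
person: il/chi- → 3rd person.
number: -dew → plural.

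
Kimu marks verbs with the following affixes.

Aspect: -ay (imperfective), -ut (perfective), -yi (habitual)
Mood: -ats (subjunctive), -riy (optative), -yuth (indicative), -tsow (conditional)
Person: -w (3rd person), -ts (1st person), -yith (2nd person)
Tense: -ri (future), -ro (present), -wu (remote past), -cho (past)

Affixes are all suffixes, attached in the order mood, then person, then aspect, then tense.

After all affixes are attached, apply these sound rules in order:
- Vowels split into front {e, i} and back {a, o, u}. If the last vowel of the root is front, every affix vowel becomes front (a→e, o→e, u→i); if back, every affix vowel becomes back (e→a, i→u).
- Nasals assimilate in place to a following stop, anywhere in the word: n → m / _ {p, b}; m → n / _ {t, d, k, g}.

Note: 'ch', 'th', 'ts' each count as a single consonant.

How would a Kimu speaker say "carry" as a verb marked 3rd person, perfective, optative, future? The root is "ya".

yaruywutru

Attach mood optative -riy → yariy.
Attach person 3rd person -w → yariyw.
Attach aspect perfective -ut → yariywut.
Attach tense future -ri → yariywutri.
Apply vowel harmony: yariywutri → yaruywutru.
Nasal assimilation: no change.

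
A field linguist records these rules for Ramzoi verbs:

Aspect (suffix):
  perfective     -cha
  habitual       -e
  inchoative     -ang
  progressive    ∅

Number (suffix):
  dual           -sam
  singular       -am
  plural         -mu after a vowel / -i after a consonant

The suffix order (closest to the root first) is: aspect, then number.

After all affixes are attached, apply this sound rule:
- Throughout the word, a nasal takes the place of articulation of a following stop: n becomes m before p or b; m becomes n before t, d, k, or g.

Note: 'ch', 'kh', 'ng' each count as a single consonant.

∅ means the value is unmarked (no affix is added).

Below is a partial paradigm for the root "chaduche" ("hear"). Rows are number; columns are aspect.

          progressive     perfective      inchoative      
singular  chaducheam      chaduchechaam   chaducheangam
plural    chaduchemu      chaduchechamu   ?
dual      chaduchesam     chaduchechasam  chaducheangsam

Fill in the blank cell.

Attach aspect inchoative -ang → chaducheang.
Attach number plural -i (after consonant 'ng') → chaducheangi.
Nasal assimilation: no change.

chaducheangi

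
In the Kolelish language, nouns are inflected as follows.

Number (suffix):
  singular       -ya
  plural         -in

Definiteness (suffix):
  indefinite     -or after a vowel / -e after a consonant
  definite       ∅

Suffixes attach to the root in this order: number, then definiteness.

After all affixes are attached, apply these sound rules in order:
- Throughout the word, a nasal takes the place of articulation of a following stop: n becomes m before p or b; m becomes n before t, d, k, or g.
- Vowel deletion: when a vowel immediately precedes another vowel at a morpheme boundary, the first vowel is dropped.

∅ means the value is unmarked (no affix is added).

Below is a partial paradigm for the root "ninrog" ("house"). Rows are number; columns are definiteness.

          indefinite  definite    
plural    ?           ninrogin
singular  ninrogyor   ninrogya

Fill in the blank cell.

ninrogine

Attach number plural -in → ninrogin.
Attach definiteness indefinite -e (after consonant 'n') → ninrogine.
Nasal assimilation: no change.
Vowel deletion: no change.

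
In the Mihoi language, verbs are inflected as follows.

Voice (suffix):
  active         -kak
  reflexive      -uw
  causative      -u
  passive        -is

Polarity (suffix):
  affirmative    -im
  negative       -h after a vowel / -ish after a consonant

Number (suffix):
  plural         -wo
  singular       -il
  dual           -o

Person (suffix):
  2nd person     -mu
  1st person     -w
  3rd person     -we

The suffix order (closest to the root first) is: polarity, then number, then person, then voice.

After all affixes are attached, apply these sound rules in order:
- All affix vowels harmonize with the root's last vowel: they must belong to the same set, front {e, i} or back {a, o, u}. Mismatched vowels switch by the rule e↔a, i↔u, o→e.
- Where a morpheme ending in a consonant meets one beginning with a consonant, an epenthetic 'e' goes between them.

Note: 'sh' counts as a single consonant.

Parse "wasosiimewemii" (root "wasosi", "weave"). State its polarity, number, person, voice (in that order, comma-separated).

Segment: wasosi-im-wo-mu-u.
polarity: -im → affirmative.
number: -wo → plural.
person: -mu → 2nd person.
voice: -u → causative.

affirmative, plural, 2nd person, causative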